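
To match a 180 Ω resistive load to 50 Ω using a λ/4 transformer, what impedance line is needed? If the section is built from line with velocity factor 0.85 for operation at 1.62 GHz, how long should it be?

Z_qwt ≈ 94.9 Ω; length ≈ 3.94 cm

Z_qwt = √(Z_0·R_L) = √(50 × 180) = √9000
λ = 0.85·c/f = 0.157 m, so l = λ/4 = 0.0394 m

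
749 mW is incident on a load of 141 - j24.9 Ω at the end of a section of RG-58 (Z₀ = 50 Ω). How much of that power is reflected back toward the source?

P_reflected ≈ 180 mW

|Γ| = |(91 − j24.9)/(191 − j24.9)| = 0.49
|Γ|² = 0.24
P_refl = |Γ|²·P_inc = 180 mW, P_del = (1 − |Γ|²)·P_inc = 569 mW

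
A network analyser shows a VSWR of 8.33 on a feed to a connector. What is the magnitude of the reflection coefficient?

|Γ| = (S − 1)/(S + 1) = (8.33 − 1)/(8.33 + 1) = 7.33/9.33

|Γ| ≈ 0.786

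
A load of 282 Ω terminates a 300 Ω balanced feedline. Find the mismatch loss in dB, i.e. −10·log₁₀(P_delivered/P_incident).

mismatch loss ≈ 0.00416 dB

Γ = (282 − 300)/(282 + 300) = -0.0309
|Γ|² = 0.000957, so P_del/P_inc = 1 − |Γ|² = 0.999
ML = −10·log₁₀(1 − |Γ|²)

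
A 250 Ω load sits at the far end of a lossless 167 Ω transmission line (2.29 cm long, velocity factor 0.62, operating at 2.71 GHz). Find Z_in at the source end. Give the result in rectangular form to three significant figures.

λ = v/f = 0.62·c / 2.71 GHz = 0.0686 m
βl = 2π·l/λ = 2π × 0.334 = 120°
tan(βl) = tan(120°) = -1.72
Z_in = Z_0·(Z_L + jZ_0·tanβl)/(Z_0 + jZ_L·tanβl)
     = 167·(250 − j288)/(167 − j431)

Z_in ≈ 130 + j46.6 Ω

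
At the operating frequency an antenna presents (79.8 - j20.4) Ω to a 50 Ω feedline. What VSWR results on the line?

VSWR ≈ 1.76

Γ = (Z_L − Z_0)/(Z_L + Z_0) = (29.8 − j20.4)/(129.8 − j20.4)
|Γ| = 36.1/131 = 0.275
VSWR = (1 + |Γ|)/(1 − |Γ|) = 1.27/0.725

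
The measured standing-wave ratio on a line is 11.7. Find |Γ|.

|Γ| ≈ 0.843

|Γ| = (S − 1)/(S + 1) = (11.7 − 1)/(11.7 + 1) = 10.7/12.7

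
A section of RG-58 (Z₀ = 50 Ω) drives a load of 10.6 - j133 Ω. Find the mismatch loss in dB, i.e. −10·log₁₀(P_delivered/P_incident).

mismatch loss ≈ 10 dB

Γ = (-39.4 − j133)/(60.6 − j133), |Γ| = 0.949
|Γ|² = 0.901, so P_del/P_inc = 1 − |Γ|² = 0.0992
ML = −10·log₁₀(1 − |Γ|²)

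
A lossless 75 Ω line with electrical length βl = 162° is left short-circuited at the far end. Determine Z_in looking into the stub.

Z_in ≈ −j24.4 Ω

tan(βl) = -0.325
For a short-circuited stub, Z_in = jZ_0·tan(βl)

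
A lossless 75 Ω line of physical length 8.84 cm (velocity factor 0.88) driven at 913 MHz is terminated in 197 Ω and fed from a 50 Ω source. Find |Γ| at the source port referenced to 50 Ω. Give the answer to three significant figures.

|Γ| ≈ 0.346

λ = v/f = 0.88·c / 913 MHz = 0.289 m
βl = 2π·l/λ = 2π × 0.306 = 110°
tan(βl) = -2.74
Z_in = Z_0·(Z_L + jZ_0·tanβl)/(Z_0 + jZ_L·tanβl) = 31.7 + j23 Ω
Γ_s = (Z_in − Z_s)/(Z_in + Z_s) = (-18.3 + j23)/(81.7 + j23), |Γ_s| = 0.346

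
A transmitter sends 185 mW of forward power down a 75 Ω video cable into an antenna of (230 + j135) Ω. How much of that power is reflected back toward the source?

|Γ| = |(155 + j135)/(305 + j135)| = 0.616
|Γ|² = 0.38
P_refl = |Γ|²·P_inc = 70.3 mW, P_del = (1 − |Γ|²)·P_inc = 115 mW

P_reflected ≈ 70.3 mW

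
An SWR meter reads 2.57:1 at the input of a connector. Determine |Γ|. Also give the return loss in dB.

|Γ| = (S − 1)/(S + 1) = (2.57 − 1)/(2.57 + 1) = 1.57/3.57
RL = −20·log₁₀|Γ| = −20·log₁₀(0.44)

|Γ| ≈ 0.44; return loss ≈ 7.14 dB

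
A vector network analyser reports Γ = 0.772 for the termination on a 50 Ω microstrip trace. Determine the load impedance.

Z_L ≈ 389 Ω

Z_L = Z_0·(1 + Γ)/(1 − Γ) = 50·(1.77)/(0.228)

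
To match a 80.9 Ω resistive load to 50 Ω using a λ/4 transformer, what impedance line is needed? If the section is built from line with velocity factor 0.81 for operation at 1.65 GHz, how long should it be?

Z_qwt ≈ 63.6 Ω; length ≈ 3.68 cm

Z_qwt = √(Z_0·R_L) = √(50 × 80.9) = √4045
λ = 0.81·c/f = 0.147 m, so l = λ/4 = 0.0368 m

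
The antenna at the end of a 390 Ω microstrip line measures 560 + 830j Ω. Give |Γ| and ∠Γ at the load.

Γ ≈ 0.672 ∠ 37.3°

Γ = (Z_L − Z_0)/(Z_L + Z_0) = (170 + j830)/(950 + j830)
|Γ| = 847/1260 = 0.672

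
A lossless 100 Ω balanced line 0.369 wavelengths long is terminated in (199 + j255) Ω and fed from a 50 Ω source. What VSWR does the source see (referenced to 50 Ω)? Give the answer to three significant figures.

βl = 2π × 0.369 = 133°
tan(βl) = -1.08
Z_in = Z_0·(Z_L + jZ_0·tanβl)/(Z_0 + jZ_L·tanβl) = 23.1 + j52.4 Ω
Γ_s = (Z_in − Z_s)/(Z_in + Z_s) = (-26.9 + j52.4)/(73.1 + j52.4), |Γ_s| = 0.656
VSWR = (1 + |Γ_s|)/(1 − |Γ_s|)

VSWR ≈ 4.81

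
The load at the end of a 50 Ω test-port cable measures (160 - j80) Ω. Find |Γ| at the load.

|Γ| ≈ 0.605

Γ = (Z_L − Z_0)/(Z_L + Z_0) = (110 − j80)/(210 − j80)
|Γ| = 136/225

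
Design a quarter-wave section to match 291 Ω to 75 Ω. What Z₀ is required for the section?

Z_qwt = √(Z_0·R_L) = √(75 × 291) = √21820

Z_qwt ≈ 148 Ω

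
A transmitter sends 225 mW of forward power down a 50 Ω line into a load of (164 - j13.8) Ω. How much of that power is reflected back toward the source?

|Γ| = |(114 − j13.8)/(214 − j13.8)| = 0.535
|Γ|² = 0.287
P_refl = |Γ|²·P_inc = 64.5 mW, P_del = (1 − |Γ|²)·P_inc = 160 mW

P_reflected ≈ 64.5 mW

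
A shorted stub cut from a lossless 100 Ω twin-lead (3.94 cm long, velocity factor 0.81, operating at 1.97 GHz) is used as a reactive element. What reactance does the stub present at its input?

λ = v/f = 0.81·c / 1.97 GHz = 0.123 m
βl = 2π·l/λ = 2π × 0.319 = 115°
tan(βl) = -2.15
For a shorted stub, Z_in = jZ_0·tan(βl)

X_in ≈ -215 Ω (capacitive)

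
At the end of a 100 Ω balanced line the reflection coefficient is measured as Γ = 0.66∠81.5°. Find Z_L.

Z_L ≈ 45.5 + j105 Ω

Z_L = Z_0·(1 + Γ)/(1 − Γ) = 100·(1.1 + j0.653)/(0.902 − j0.653)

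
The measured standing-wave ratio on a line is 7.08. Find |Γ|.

|Γ| ≈ 0.752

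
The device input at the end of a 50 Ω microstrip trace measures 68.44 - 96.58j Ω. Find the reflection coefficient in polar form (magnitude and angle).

Γ = (Z_L − Z_0)/(Z_L + Z_0) = (18.44 − j96.58)/(118.4 − j96.58)
|Γ| = 98.3/153 = 0.643

Γ ≈ 0.643 ∠ -40°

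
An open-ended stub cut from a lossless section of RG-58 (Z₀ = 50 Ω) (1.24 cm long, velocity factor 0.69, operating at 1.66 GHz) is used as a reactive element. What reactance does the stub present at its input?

X_in ≈ -69.3 Ω (capacitive)

λ = v/f = 0.69·c / 1.66 GHz = 0.125 m
βl = 2π·l/λ = 2π × 0.0994 = 35.8°
tan(βl) = 0.721
For an open-ended stub, Z_in = −jZ_0·cot(βl) = −jZ_0/tan(βl)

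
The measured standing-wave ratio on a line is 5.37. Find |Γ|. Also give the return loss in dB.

|Γ| ≈ 0.686; return loss ≈ 3.27 dB

|Γ| = (S − 1)/(S + 1) = (5.37 − 1)/(5.37 + 1) = 4.37/6.37
RL = −20·log₁₀|Γ| = −20·log₁₀(0.686)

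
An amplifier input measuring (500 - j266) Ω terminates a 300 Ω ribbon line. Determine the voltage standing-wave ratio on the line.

VSWR ≈ 2.3

Γ = (Z_L − Z_0)/(Z_L + Z_0) = (200 − j266)/(800 − j266)
|Γ| = 333/843 = 0.395
VSWR = (1 + |Γ|)/(1 − |Γ|) = 1.39/0.605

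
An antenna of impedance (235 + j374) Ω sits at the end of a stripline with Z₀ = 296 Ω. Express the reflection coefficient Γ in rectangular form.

Γ ≈ 0.255 + j0.525

Γ = (Z_L − Z_0)/(Z_L + Z_0) = (-61 + j374)/(531 + j374)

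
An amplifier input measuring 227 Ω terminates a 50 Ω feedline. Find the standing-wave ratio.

VSWR ≈ 4.54

Γ = (227 − 50)/(227 + 50) = 0.639
VSWR = (1 + 0.639)/(1 − 0.639)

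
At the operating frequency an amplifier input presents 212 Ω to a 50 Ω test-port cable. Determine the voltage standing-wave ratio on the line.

For a purely resistive load, VSWR = R_L/Z_0 or Z_0/R_L (whichever > 1) = 212/50

VSWR ≈ 4.24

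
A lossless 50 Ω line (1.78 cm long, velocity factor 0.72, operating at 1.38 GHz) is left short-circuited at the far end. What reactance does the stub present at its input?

X_in ≈ 43.4 Ω (inductive)

λ = v/f = 0.72·c / 1.38 GHz = 0.157 m
βl = 2π·l/λ = 2π × 0.114 = 40.9°
tan(βl) = 0.867
For a short-circuited stub, Z_in = jZ_0·tan(βl)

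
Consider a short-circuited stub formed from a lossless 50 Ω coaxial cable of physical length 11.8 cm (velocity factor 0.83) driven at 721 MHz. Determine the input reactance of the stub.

λ = v/f = 0.83·c / 721 MHz = 0.345 m
βl = 2π·l/λ = 2π × 0.342 = 123°
tan(βl) = -1.54
For a short-circuited stub, Z_in = jZ_0·tan(βl)

X_in ≈ -77 Ω (capacitive)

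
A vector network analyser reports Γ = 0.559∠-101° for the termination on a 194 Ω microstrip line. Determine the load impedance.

Z_L ≈ 87.4 − j140 Ω

Z_L = Z_0·(1 + Γ)/(1 − Γ) = 194·(0.893 − j0.549)/(1.11 + j0.549)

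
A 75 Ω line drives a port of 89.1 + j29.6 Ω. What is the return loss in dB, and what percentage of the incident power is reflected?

Γ = (14.1 + j29.6)/(164.1 + j29.6), |Γ| = 0.197
RL = −20·log₁₀(0.197) = 14.1 dB
P_refl/P_inc = |Γ|² = 0.0387

RL ≈ 14.1 dB; 3.87% of incident power reflected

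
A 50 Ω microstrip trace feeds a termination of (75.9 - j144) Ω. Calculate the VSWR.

Γ = (Z_L − Z_0)/(Z_L + Z_0) = (25.9 − j144)/(125.9 − j144)
|Γ| = 146/191 = 0.765
VSWR = (1 + |Γ|)/(1 − |Γ|) = 1.76/0.235

VSWR ≈ 7.51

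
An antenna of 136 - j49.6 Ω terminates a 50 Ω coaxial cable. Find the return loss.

Γ = (86 − j49.6)/(186 − j49.6), |Γ| = 0.516
RL = −20·log₁₀|Γ| = −20·log₁₀(0.516)

RL ≈ 5.75 dB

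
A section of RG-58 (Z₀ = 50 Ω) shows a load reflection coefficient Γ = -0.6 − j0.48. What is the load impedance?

Z_L ≈ 7.34 − j17.2 Ω

Z_L = Z_0·(1 + Γ)/(1 − Γ) = 50·(0.4 − j0.48)/(1.6 + j0.48)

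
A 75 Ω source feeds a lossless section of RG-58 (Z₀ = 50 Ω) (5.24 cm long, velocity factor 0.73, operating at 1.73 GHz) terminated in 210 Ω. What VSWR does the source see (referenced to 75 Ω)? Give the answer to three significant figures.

λ = v/f = 0.73·c / 1.73 GHz = 0.127 m
βl = 2π·l/λ = 2π × 0.414 = 149°
tan(βl) = -0.6
Z_in = Z_0·(Z_L + jZ_0·tanβl)/(Z_0 + jZ_L·tanβl) = 38.8 + j67.9 Ω
Γ_s = (Z_in − Z_s)/(Z_in + Z_s) = (-36.2 + j67.9)/(114 + j67.9), |Γ_s| = 0.58
VSWR = (1 + |Γ_s|)/(1 − |Γ_s|)

VSWR ≈ 3.77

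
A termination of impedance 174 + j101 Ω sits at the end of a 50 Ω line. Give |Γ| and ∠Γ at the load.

Γ ≈ 0.651 ∠ 14.9°

Γ = (Z_L − Z_0)/(Z_L + Z_0) = (124 + j101)/(224 + j101)
|Γ| = 160/246 = 0.651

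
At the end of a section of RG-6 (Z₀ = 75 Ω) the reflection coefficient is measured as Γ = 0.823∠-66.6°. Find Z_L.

Z_L = Z_0·(1 + Γ)/(1 − Γ) = 75·(1.33 − j0.755)/(0.673 + j0.755)

Z_L ≈ 23.6 − j111 Ω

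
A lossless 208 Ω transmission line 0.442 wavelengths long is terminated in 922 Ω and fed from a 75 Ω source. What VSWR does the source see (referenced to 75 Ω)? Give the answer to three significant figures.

βl = 2π × 0.442 = 159°
tan(βl) = -0.381
Z_in = Z_0·(Z_L + jZ_0·tanβl)/(Z_0 + jZ_L·tanβl) = 274 + j383 Ω
Γ_s = (Z_in − Z_s)/(Z_in + Z_s) = (199 + j383)/(349 + j383), |Γ_s| = 0.833
VSWR = (1 + |Γ_s|)/(1 − |Γ_s|)

VSWR ≈ 11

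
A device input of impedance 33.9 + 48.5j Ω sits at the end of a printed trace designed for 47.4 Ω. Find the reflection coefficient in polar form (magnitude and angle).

Γ ≈ 0.532 ∠ 74.7°

Γ = (Z_L − Z_0)/(Z_L + Z_0) = (-13.5 + j48.5)/(81.3 + j48.5)
|Γ| = 50.3/94.7 = 0.532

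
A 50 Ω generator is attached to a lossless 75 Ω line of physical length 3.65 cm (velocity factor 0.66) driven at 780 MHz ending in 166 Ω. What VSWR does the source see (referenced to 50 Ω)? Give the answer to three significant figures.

VSWR ≈ 2.28

λ = v/f = 0.66·c / 780 MHz = 0.254 m
βl = 2π·l/λ = 2π × 0.144 = 51.8°
tan(βl) = 1.27
Z_in = Z_0·(Z_L + jZ_0·tanβl)/(Z_0 + jZ_L·tanβl) = 48.7 − j41.7 Ω
Γ_s = (Z_in − Z_s)/(Z_in + Z_s) = (-1.25 − j41.7)/(98.7 − j41.7), |Γ_s| = 0.39
VSWR = (1 + |Γ_s|)/(1 − |Γ_s|)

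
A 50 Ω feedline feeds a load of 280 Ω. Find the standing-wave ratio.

For a purely resistive load, VSWR = R_L/Z_0 or Z_0/R_L (whichever > 1) = 280/50

VSWR ≈ 5.6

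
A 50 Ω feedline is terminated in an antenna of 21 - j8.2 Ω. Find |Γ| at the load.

|Γ| ≈ 0.422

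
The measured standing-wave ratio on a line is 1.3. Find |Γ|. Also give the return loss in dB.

|Γ| ≈ 0.13; return loss ≈ 17.7 dB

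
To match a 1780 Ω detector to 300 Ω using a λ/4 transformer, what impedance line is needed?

Z_qwt ≈ 731 Ω

Z_qwt = √(Z_0·R_L) = √(300 × 1780) = √534000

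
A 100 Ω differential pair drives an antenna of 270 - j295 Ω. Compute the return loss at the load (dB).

Γ = (170 − j295)/(370 − j295), |Γ| = 0.72
RL = −20·log₁₀|Γ| = −20·log₁₀(0.72)

RL ≈ 2.86 dB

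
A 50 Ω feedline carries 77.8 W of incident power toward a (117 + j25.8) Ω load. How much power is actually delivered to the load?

P_delivered ≈ 63.8 W

|Γ| = |(67 + j25.8)/(167 + j25.8)| = 0.425
|Γ|² = 0.181
P_refl = |Γ|²·P_inc = 14 W, P_del = (1 − |Γ|²)·P_inc = 63.8 W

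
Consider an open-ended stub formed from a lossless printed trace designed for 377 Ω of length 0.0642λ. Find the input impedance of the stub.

βl = 2π × 0.0642 = 23.1°
tan(βl) = 0.427
For an open-ended stub, Z_in = −jZ_0·cot(βl) = −jZ_0/tan(βl)

Z_in ≈ −j883 Ω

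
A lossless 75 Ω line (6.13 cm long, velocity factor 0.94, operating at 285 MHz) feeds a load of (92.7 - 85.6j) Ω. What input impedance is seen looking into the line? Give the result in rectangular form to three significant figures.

λ = v/f = 0.94·c / 285 MHz = 0.989 m
βl = 2π·l/λ = 2π × 0.062 = 22.3°
tan(βl) = tan(22.3°) = 0.41
Z_in = Z_0·(Z_L + jZ_0·tanβl)/(Z_0 + jZ_L·tanβl)
     = 75·(92.7 − j54.8)/(110 + j38)

Z_in ≈ 44.9 − j52.9 Ω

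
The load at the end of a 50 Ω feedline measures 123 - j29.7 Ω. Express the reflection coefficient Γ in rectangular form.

Γ ≈ 0.439 − j0.0964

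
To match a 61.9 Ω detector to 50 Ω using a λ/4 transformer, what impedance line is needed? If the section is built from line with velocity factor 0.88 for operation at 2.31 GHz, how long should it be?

Z_qwt = √(Z_0·R_L) = √(50 × 61.9) = √3095
λ = 0.88·c/f = 0.114 m, so l = λ/4 = 0.0286 m

Z_qwt ≈ 55.6 Ω; length ≈ 2.86 cm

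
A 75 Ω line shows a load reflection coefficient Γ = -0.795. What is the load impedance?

Z_L = Z_0·(1 + Γ)/(1 − Γ) = 75·(0.205)/(1.79)

Z_L ≈ 8.57 Ω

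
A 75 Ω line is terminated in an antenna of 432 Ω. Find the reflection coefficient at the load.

Γ = 0.704

Γ = (Z_L − Z_0)/(Z_L + Z_0) = (432 − 75)/(432 + 75) = 357/507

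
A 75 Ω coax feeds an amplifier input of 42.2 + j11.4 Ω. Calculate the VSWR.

Γ = (Z_L − Z_0)/(Z_L + Z_0) = (-32.8 + j11.4)/(117.2 + j11.4)
|Γ| = 34.7/118 = 0.295
VSWR = (1 + |Γ|)/(1 − |Γ|) = 1.29/0.705

VSWR ≈ 1.84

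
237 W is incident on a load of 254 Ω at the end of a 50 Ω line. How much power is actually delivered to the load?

Γ = (254 − 50)/(254 + 50) = 0.671
|Γ|² = 0.45
P_refl = |Γ|²·P_inc = 107 W, P_del = (1 − |Γ|²)·P_inc = 130 W

P_delivered ≈ 130 W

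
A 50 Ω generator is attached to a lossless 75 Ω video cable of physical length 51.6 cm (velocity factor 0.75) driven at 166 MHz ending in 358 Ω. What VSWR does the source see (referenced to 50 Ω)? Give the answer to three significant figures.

VSWR ≈ 5.35

λ = v/f = 0.75·c / 166 MHz = 1.36 m
βl = 2π·l/λ = 2π × 0.381 = 137°
tan(βl) = -0.931
Z_in = Z_0·(Z_L + jZ_0·tanβl)/(Z_0 + jZ_L·tanβl) = 32.2 + j73.3 Ω
Γ_s = (Z_in − Z_s)/(Z_in + Z_s) = (-17.8 + j73.3)/(82.2 + j73.3), |Γ_s| = 0.685
VSWR = (1 + |Γ_s|)/(1 − |Γ_s|)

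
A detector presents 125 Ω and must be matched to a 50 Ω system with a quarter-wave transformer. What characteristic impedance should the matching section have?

Z_qwt ≈ 79.1 Ω

Z_qwt = √(Z_0·R_L) = √(50 × 125) = √6250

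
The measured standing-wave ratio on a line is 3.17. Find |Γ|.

|Γ| ≈ 0.52

|Γ| = (S − 1)/(S + 1) = (3.17 − 1)/(3.17 + 1) = 2.17/4.17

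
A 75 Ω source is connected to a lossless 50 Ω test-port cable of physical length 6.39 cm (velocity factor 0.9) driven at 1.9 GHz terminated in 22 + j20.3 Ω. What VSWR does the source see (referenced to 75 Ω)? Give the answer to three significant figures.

λ = v/f = 0.9·c / 1.9 GHz = 0.142 m
βl = 2π·l/λ = 2π × 0.45 = 162°
tan(βl) = -0.327
Z_in = Z_0·(Z_L + jZ_0·tanβl)/(Z_0 + jZ_L·tanβl) = 18.7 + j5.85 Ω
Γ_s = (Z_in − Z_s)/(Z_in + Z_s) = (-56.3 + j5.85)/(93.7 + j5.85), |Γ_s| = 0.603
VSWR = (1 + |Γ_s|)/(1 − |Γ_s|)

VSWR ≈ 4.04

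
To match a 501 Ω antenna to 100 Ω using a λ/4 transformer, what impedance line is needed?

Z_qwt ≈ 224 Ω

Z_qwt = √(Z_0·R_L) = √(100 × 501) = √50100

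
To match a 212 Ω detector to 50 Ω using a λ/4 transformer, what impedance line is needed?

Z_qwt = √(Z_0·R_L) = √(50 × 212) = √10600

Z_qwt ≈ 103 Ω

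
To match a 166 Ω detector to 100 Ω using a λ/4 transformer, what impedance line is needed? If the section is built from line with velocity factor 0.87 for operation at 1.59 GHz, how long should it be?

Z_qwt ≈ 129 Ω; length ≈ 4.1 cm

Z_qwt = √(Z_0·R_L) = √(100 × 166) = √16600
λ = 0.87·c/f = 0.164 m, so l = λ/4 = 0.041 m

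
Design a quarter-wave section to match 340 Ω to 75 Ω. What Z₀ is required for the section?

Z_qwt = √(Z_0·R_L) = √(75 × 340) = √25500

Z_qwt ≈ 160 Ω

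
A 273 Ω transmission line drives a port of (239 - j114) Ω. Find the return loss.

RL ≈ 12.9 dB

Γ = (-34 − j114)/(512 − j114), |Γ| = 0.227
RL = −20·log₁₀|Γ| = −20·log₁₀(0.227)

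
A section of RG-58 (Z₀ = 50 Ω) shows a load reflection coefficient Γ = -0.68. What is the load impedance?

Z_L ≈ 9.52 Ω

Z_L = Z_0·(1 + Γ)/(1 − Γ) = 50·(0.32)/(1.68)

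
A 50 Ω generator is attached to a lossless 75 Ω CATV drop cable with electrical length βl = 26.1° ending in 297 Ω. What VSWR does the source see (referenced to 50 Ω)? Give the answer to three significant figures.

VSWR ≈ 5.32

tan(βl) = 0.49
Z_in = Z_0·(Z_L + jZ_0·tanβl)/(Z_0 + jZ_L·tanβl) = 77.3 − j113 Ω
Γ_s = (Z_in − Z_s)/(Z_in + Z_s) = (27.3 − j113)/(127 − j113), |Γ_s| = 0.684
VSWR = (1 + |Γ_s|)/(1 − |Γ_s|)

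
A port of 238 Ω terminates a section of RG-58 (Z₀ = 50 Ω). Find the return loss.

Γ = (238 − 50)/(238 + 50) = 0.653
RL = −20·log₁₀|Γ| = −20·log₁₀(0.653)

RL ≈ 3.7 dB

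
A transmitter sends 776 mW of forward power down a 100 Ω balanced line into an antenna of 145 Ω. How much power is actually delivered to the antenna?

P_delivered ≈ 750 mW

Γ = (145 − 100)/(145 + 100) = 0.184
|Γ|² = 0.0337
P_refl = |Γ|²·P_inc = 26.2 mW, P_del = (1 − |Γ|²)·P_inc = 750 mW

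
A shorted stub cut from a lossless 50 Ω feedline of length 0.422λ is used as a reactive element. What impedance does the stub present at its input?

βl = 2π × 0.422 = 152°
tan(βl) = -0.534
For a shorted stub, Z_in = jZ_0·tan(βl)

Z_in ≈ −j26.7 Ω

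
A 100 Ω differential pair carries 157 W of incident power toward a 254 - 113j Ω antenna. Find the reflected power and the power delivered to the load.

P_reflected ≈ 41.5 W; P_delivered ≈ 116 W

|Γ| = |(154 − j113)/(354 − j113)| = 0.514
|Γ|² = 0.264
P_refl = |Γ|²·P_inc = 41.5 W, P_del = (1 − |Γ|²)·P_inc = 116 W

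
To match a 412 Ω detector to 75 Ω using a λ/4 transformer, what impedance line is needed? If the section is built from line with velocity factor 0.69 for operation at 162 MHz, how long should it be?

Z_qwt = √(Z_0·R_L) = √(75 × 412) = √30900
λ = 0.69·c/f = 1.28 m, so l = λ/4 = 0.319 m

Z_qwt ≈ 176 Ω; length ≈ 31.9 cm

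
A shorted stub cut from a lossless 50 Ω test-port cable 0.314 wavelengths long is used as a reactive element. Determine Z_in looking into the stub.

βl = 2π × 0.314 = 113°
tan(βl) = -2.35
For a shorted stub, Z_in = jZ_0·tan(βl)

Z_in ≈ −j118 Ω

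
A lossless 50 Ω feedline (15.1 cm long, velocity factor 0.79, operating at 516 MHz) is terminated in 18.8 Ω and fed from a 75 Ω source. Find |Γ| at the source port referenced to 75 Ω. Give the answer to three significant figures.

|Γ| ≈ 0.401

λ = v/f = 0.79·c / 516 MHz = 0.459 m
βl = 2π·l/λ = 2π × 0.329 = 118°
tan(βl) = -1.85
Z_in = Z_0·(Z_L + jZ_0·tanβl)/(Z_0 + jZ_L·tanβl) = 56.1 − j53.6 Ω
Γ_s = (Z_in − Z_s)/(Z_in + Z_s) = (-18.9 − j53.6)/(131 − j53.6), |Γ_s| = 0.401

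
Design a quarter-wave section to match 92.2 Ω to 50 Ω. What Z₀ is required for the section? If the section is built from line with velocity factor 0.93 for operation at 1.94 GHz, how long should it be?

Z_qwt = √(Z_0·R_L) = √(50 × 92.2) = √4610
λ = 0.93·c/f = 0.144 m, so l = λ/4 = 0.036 m

Z_qwt ≈ 67.9 Ω; length ≈ 3.6 cm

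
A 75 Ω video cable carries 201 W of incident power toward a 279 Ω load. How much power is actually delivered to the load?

P_delivered ≈ 134 W

Γ = (279 − 75)/(279 + 75) = 0.576
|Γ|² = 0.332
P_refl = |Γ|²·P_inc = 66.7 W, P_del = (1 − |Γ|²)·P_inc = 134 W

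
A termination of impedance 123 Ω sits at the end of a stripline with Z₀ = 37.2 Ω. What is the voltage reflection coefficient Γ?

Γ = 0.536

Γ = (Z_L − Z_0)/(Z_L + Z_0) = (123 − 37.2)/(123 + 37.2) = 85.8/160.2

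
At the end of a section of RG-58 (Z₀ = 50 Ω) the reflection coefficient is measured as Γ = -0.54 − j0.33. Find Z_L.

Z_L ≈ 12.1 − j13.3 Ω

Z_L = Z_0·(1 + Γ)/(1 − Γ) = 50·(0.46 − j0.33)/(1.54 + j0.33)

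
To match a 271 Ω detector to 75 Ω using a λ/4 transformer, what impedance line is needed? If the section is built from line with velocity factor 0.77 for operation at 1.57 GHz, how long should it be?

Z_qwt ≈ 143 Ω; length ≈ 3.68 cm

Z_qwt = √(Z_0·R_L) = √(75 × 271) = √20320
λ = 0.77·c/f = 0.147 m, so l = λ/4 = 0.0368 m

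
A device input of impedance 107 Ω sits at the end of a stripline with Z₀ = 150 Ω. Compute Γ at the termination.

Γ = (Z_L − Z_0)/(Z_L + Z_0) = (107 − 150)/(107 + 150) = -43/257

Γ = -0.167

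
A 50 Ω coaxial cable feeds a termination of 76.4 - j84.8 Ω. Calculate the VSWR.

Γ = (Z_L − Z_0)/(Z_L + Z_0) = (26.4 − j84.8)/(126.4 − j84.8)
|Γ| = 88.8/152 = 0.583
VSWR = (1 + |Γ|)/(1 − |Γ|) = 1.58/0.417

VSWR ≈ 3.8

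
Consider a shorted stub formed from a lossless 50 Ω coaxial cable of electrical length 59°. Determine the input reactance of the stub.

tan(βl) = 1.66
For a shorted stub, Z_in = jZ_0·tan(βl)

X_in ≈ 83.2 Ω (inductive)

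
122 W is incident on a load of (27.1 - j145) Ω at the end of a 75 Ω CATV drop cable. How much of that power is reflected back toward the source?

|Γ| = |(-47.9 − j145)/(102.1 − j145)| = 0.861
|Γ|² = 0.741
P_refl = |Γ|²·P_inc = 90.5 W, P_del = (1 − |Γ|²)·P_inc = 31.5 W

P_reflected ≈ 90.5 W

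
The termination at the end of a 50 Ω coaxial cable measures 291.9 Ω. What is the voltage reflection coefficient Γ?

Γ = (Z_L − Z_0)/(Z_L + Z_0) = (291.9 − 50)/(291.9 + 50) = 241.9/341.9

Γ = 0.708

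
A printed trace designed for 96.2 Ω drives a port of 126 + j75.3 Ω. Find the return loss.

RL ≈ 9.24 dB

Γ = (29.8 + j75.3)/(222.2 + j75.3), |Γ| = 0.345
RL = −20·log₁₀|Γ| = −20·log₁₀(0.345)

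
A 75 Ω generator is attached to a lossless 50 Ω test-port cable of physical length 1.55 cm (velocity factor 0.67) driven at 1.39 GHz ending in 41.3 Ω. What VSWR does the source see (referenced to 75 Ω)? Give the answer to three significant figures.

λ = v/f = 0.67·c / 1.39 GHz = 0.145 m
βl = 2π·l/λ = 2π × 0.107 = 38.6°
tan(βl) = 0.798
Z_in = Z_0·(Z_L + jZ_0·tanβl)/(Z_0 + jZ_L·tanβl) = 47.1 + j8.84 Ω
Γ_s = (Z_in − Z_s)/(Z_in + Z_s) = (-27.9 + j8.84)/(122 + j8.84), |Γ_s| = 0.239
VSWR = (1 + |Γ_s|)/(1 − |Γ_s|)

VSWR ≈ 1.63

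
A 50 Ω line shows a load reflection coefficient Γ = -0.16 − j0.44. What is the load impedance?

Z_L ≈ 25.4 − j28.6 Ω

Z_L = Z_0·(1 + Γ)/(1 − Γ) = 50·(0.84 − j0.44)/(1.16 + j0.44)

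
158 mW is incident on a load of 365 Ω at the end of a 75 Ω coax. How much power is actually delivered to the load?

Γ = (365 − 75)/(365 + 75) = 0.659
|Γ|² = 0.434
P_refl = |Γ|²·P_inc = 68.6 mW, P_del = (1 − |Γ|²)·P_inc = 89.4 mW

P_delivered ≈ 89.4 mW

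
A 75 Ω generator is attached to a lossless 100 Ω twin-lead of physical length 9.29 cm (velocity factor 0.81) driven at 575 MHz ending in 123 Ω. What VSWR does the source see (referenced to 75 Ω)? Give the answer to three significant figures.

VSWR ≈ 1.13

λ = v/f = 0.81·c / 575 MHz = 0.423 m
βl = 2π·l/λ = 2π × 0.22 = 79.1°
tan(βl) = 5.21
Z_in = Z_0·(Z_L + jZ_0·tanβl)/(Z_0 + jZ_L·tanβl) = 82.3 − j6.35 Ω
Γ_s = (Z_in − Z_s)/(Z_in + Z_s) = (7.29 − j6.35)/(157 − j6.35), |Γ_s| = 0.0614
VSWR = (1 + |Γ_s|)/(1 − |Γ_s|)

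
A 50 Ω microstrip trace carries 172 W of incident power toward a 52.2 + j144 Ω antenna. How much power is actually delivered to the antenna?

P_delivered ≈ 57.6 W

|Γ| = |(2.2 + j144)/(102.2 + j144)| = 0.816
|Γ|² = 0.665
P_refl = |Γ|²·P_inc = 114 W, P_del = (1 − |Γ|²)·P_inc = 57.6 W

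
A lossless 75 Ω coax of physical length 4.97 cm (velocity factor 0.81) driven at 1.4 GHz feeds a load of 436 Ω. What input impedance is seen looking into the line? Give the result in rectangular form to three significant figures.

Z_in ≈ 13.6 + j16.9 Ω

λ = v/f = 0.81·c / 1.4 GHz = 0.174 m
βl = 2π·l/λ = 2π × 0.286 = 103°
tan(βl) = tan(103°) = -4.3
Z_in = Z_0·(Z_L + jZ_0·tanβl)/(Z_0 + jZ_L·tanβl)
     = 75·(436 − j323)/(75 − j1880)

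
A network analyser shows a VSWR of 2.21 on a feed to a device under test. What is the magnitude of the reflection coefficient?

|Γ| ≈ 0.377

|Γ| = (S − 1)/(S + 1) = (2.21 − 1)/(2.21 + 1) = 1.21/3.21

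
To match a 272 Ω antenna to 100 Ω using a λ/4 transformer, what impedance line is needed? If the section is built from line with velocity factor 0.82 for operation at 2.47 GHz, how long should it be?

Z_qwt = √(Z_0·R_L) = √(100 × 272) = √27200
λ = 0.82·c/f = 0.0996 m, so l = λ/4 = 0.0249 m

Z_qwt ≈ 165 Ω; length ≈ 2.49 cm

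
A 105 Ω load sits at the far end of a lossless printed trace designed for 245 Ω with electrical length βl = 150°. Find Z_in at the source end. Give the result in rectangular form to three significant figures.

Z_in ≈ 132 − j109 Ω

tan(βl) = tan(150°) = -0.577
Z_in = Z_0·(Z_L + jZ_0·tanβl)/(Z_0 + jZ_L·tanβl)
     = 245·(105 − j141)/(245 − j60.6)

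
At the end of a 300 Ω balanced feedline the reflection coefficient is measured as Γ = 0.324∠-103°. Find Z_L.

Z_L ≈ 215 − j151 Ω

Z_L = Z_0·(1 + Γ)/(1 − Γ) = 300·(0.927 − j0.316)/(1.07 + j0.316)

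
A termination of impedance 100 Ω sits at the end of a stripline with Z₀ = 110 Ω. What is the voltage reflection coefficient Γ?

Γ = -0.0476

Γ = (Z_L − Z_0)/(Z_L + Z_0) = (100 − 110)/(100 + 110) = -10/210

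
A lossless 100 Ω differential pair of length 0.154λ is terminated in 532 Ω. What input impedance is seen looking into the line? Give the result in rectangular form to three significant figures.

βl = 2π × 0.154 = 55.4°
tan(βl) = tan(55.4°) = 1.45
Z_in = Z_0·(Z_L + jZ_0·tanβl)/(Z_0 + jZ_L·tanβl)
     = 100·(532 + j145)/(100 + j772)

Z_in ≈ 27.3 − j65.4 Ω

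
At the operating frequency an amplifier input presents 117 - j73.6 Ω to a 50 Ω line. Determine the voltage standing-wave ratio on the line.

Γ = (Z_L − Z_0)/(Z_L + Z_0) = (67 − j73.6)/(167 − j73.6)
|Γ| = 99.5/182 = 0.545
VSWR = (1 + |Γ|)/(1 − |Γ|) = 1.55/0.455

VSWR ≈ 3.4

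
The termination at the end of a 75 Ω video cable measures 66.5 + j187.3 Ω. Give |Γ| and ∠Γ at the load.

Γ ≈ 0.799 ∠ 39.7°

Γ = (Z_L − Z_0)/(Z_L + Z_0) = (-8.5 + j187.3)/(141.5 + j187.3)
|Γ| = 187/235 = 0.799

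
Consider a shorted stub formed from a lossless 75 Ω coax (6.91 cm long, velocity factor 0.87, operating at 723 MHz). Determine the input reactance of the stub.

X_in ≈ 194 Ω (inductive)

λ = v/f = 0.87·c / 723 MHz = 0.361 m
βl = 2π·l/λ = 2π × 0.191 = 68.9°
tan(βl) = 2.59
For a shorted stub, Z_in = jZ_0·tan(βl)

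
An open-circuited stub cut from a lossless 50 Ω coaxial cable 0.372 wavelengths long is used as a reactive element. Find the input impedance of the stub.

Z_in ≈ +j48.1 Ω

βl = 2π × 0.372 = 134°
tan(βl) = -1.04
For an open-circuited stub, Z_in = −jZ_0·cot(βl) = −jZ_0/tan(βl)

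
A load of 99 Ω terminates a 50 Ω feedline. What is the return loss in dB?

Γ = (99 − 50)/(99 + 50) = 0.329
RL = −20·log₁₀|Γ| = −20·log₁₀(0.329)

RL ≈ 9.66 dB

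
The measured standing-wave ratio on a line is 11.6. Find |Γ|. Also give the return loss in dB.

|Γ| = (S − 1)/(S + 1) = (11.6 − 1)/(11.6 + 1) = 10.6/12.6
RL = −20·log₁₀|Γ| = −20·log₁₀(0.841)

|Γ| ≈ 0.841; return loss ≈ 1.5 dB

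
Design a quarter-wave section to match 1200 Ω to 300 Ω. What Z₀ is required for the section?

Z_qwt = √(Z_0·R_L) = √(300 × 1200) = √360000

Z_qwt ≈ 600 Ω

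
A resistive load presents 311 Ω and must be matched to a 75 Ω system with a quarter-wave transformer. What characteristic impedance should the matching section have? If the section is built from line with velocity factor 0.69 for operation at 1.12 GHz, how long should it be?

Z_qwt ≈ 153 Ω; length ≈ 4.62 cm

Z_qwt = √(Z_0·R_L) = √(75 × 311) = √23320
λ = 0.69·c/f = 0.185 m, so l = λ/4 = 0.0462 m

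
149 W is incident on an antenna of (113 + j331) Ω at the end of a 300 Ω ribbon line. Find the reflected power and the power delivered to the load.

|Γ| = |(-187 + j331)/(413 + j331)| = 0.718
|Γ|² = 0.516
P_refl = |Γ|²·P_inc = 76.9 W, P_del = (1 − |Γ|²)·P_inc = 72.1 W

P_reflected ≈ 76.9 W; P_delivered ≈ 72.1 W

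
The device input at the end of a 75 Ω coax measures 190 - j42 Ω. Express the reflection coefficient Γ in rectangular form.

Γ = (Z_L − Z_0)/(Z_L + Z_0) = (115 − j42)/(265 − j42)

Γ ≈ 0.448 − j0.0875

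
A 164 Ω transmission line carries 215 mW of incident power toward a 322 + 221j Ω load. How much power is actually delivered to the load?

|Γ| = |(158 + j221)/(486 + j221)| = 0.509
|Γ|² = 0.259
P_refl = |Γ|²·P_inc = 55.7 mW, P_del = (1 − |Γ|²)·P_inc = 159 mW

P_delivered ≈ 159 mW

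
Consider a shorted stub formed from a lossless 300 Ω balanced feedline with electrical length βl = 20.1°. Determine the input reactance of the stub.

tan(βl) = 0.366
For a shorted stub, Z_in = jZ_0·tan(βl)

X_in ≈ 110 Ω (inductive)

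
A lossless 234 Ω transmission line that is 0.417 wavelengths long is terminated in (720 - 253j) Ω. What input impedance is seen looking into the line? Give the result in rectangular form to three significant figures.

βl = 2π × 0.417 = 150°
tan(βl) = tan(150°) = -0.575
Z_in = Z_0·(Z_L + jZ_0·tanβl)/(Z_0 + jZ_L·tanβl)
     = 234·(720 − j387)/(88.6 − j414)

Z_in ≈ 293 + j344 Ω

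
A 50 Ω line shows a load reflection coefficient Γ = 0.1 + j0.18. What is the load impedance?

Z_L = Z_0·(1 + Γ)/(1 − Γ) = 50·(1.1 + j0.18)/(0.9 − j0.18)

Z_L ≈ 56.8 + j21.4 Ω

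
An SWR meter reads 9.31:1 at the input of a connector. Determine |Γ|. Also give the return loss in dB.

|Γ| = (S − 1)/(S + 1) = (9.31 − 1)/(9.31 + 1) = 8.31/10.3
RL = −20·log₁₀|Γ| = −20·log₁₀(0.806)

|Γ| ≈ 0.806; return loss ≈ 1.87 dB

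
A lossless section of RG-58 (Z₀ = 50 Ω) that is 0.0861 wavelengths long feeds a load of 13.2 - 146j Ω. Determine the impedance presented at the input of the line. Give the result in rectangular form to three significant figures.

Z_in ≈ 2.36 − j42.2 Ω

βl = 2π × 0.0861 = 31°
tan(βl) = tan(31°) = 0.601
Z_in = Z_0·(Z_L + jZ_0·tanβl)/(Z_0 + jZ_L·tanβl)
     = 50·(13.2 − j116)/(138 + j7.93)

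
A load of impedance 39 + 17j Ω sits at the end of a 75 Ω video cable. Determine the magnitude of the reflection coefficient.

|Γ| ≈ 0.345

Γ = (Z_L − Z_0)/(Z_L + Z_0) = (-36 + j17)/(114 + j17)
|Γ| = 39.8/115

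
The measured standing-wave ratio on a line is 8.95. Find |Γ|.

|Γ| = (S − 1)/(S + 1) = (8.95 − 1)/(8.95 + 1) = 7.95/9.95

|Γ| ≈ 0.799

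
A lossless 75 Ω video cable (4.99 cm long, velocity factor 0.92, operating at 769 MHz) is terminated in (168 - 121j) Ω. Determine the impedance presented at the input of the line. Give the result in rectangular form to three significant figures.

λ = v/f = 0.92·c / 769 MHz = 0.359 m
βl = 2π·l/λ = 2π × 0.139 = 50.1°
tan(βl) = tan(50.1°) = 1.19
Z_in = Z_0·(Z_L + jZ_0·tanβl)/(Z_0 + jZ_L·tanβl)
     = 75·(168 − j31.5)/(219 + j201)

Z_in ≈ 25.9 − j34.4 Ω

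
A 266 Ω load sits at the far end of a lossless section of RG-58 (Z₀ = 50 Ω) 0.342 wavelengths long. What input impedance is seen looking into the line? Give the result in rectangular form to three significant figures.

Z_in ≈ 13.2 + j31 Ω

βl = 2π × 0.342 = 123°
tan(βl) = tan(123°) = -1.53
Z_in = Z_0·(Z_L + jZ_0·tanβl)/(Z_0 + jZ_L·tanβl)
     = 50·(266 − j76.6)/(50 − j408)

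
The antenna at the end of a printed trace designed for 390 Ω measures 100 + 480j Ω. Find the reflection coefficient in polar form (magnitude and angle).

Γ ≈ 0.818 ∠ 76.7°

Γ = (Z_L − Z_0)/(Z_L + Z_0) = (-290 + j480)/(490 + j480)
|Γ| = 561/686 = 0.818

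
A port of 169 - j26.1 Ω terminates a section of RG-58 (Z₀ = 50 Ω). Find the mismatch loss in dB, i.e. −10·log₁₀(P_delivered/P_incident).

Γ = (119 − j26.1)/(219 − j26.1), |Γ| = 0.552
|Γ|² = 0.305, so P_del/P_inc = 1 − |Γ|² = 0.695
ML = −10·log₁₀(1 − |Γ|²)

mismatch loss ≈ 1.58 dB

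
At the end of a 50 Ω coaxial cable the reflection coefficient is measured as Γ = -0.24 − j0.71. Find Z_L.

Z_L = Z_0·(1 + Γ)/(1 − Γ) = 50·(0.76 − j0.71)/(1.24 + j0.71)

Z_L ≈ 10.7 − j34.8 Ω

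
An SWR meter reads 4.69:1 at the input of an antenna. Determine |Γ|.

|Γ| ≈ 0.649

|Γ| = (S − 1)/(S + 1) = (4.69 − 1)/(4.69 + 1) = 3.69/5.69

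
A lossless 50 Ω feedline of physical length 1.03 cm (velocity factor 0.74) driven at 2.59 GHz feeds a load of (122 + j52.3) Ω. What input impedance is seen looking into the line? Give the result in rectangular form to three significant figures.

λ = v/f = 0.74·c / 2.59 GHz = 0.0857 m
βl = 2π·l/λ = 2π × 0.12 = 43.3°
tan(βl) = tan(43.3°) = 0.941
Z_in = Z_0·(Z_L + jZ_0·tanβl)/(Z_0 + jZ_L·tanβl)
     = 50·(122 + j99.4)/(0.784 + j115)

Z_in ≈ 43.6 − j52.8 Ω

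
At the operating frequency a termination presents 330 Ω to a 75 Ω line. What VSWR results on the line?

Γ = (330 − 75)/(330 + 75) = 0.63
VSWR = (1 + 0.63)/(1 − 0.63)

VSWR ≈ 4.4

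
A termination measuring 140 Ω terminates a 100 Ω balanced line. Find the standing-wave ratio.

For a purely resistive load, VSWR = R_L/Z_0 or Z_0/R_L (whichever > 1) = 140/100

VSWR ≈ 1.4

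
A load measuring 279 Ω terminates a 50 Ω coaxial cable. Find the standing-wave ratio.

VSWR ≈ 5.58

Γ = (279 − 50)/(279 + 50) = 0.696
VSWR = (1 + 0.696)/(1 − 0.696)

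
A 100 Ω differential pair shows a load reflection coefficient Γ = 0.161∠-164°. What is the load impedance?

Z_L ≈ 72.9 − j6.65 Ω

Z_L = Z_0·(1 + Γ)/(1 − Γ) = 100·(0.845 − j0.0444)/(1.15 + j0.0444)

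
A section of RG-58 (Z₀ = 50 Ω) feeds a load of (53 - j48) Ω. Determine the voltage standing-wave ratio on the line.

Γ = (Z_L − Z_0)/(Z_L + Z_0) = (3 − j48)/(103 − j48)
|Γ| = 48.1/114 = 0.423
VSWR = (1 + |Γ|)/(1 − |Γ|) = 1.42/0.577

VSWR ≈ 2.47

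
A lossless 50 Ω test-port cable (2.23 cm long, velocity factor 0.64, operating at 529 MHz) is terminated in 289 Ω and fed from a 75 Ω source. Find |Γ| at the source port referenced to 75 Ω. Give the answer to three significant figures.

λ = v/f = 0.64·c / 529 MHz = 0.363 m
βl = 2π·l/λ = 2π × 0.0614 = 22.1°
tan(βl) = 0.406
Z_in = Z_0·(Z_L + jZ_0·tanβl)/(Z_0 + jZ_L·tanβl) = 51.7 − j101 Ω
Γ_s = (Z_in − Z_s)/(Z_in + Z_s) = (-23.3 − j101)/(127 − j101), |Γ_s| = 0.64

|Γ| ≈ 0.64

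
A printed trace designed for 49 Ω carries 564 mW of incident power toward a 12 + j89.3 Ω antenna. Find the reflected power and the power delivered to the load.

|Γ| = |(-37 + j89.3)/(61 + j89.3)| = 0.894
|Γ|² = 0.799
P_refl = |Γ|²·P_inc = 451 mW, P_del = (1 − |Γ|²)·P_inc = 113 mW

P_reflected ≈ 451 mW; P_delivered ≈ 113 mW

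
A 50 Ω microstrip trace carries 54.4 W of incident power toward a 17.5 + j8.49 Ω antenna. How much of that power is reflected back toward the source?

P_reflected ≈ 13.3 W

|Γ| = |(-32.5 + j8.49)/(67.5 + j8.49)| = 0.494
|Γ|² = 0.244
P_refl = |Γ|²·P_inc = 13.3 W, P_del = (1 − |Γ|²)·P_inc = 41.1 W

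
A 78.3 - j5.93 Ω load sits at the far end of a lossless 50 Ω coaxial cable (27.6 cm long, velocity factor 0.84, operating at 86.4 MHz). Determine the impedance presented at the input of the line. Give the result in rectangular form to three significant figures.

λ = v/f = 0.84·c / 86.4 MHz = 2.92 m
βl = 2π·l/λ = 2π × 0.0946 = 34.1°
tan(βl) = tan(34.1°) = 0.676
Z_in = Z_0·(Z_L + jZ_0·tanβl)/(Z_0 + jZ_L·tanβl)
     = 50·(78.3 + j27.9)/(54 + j52.9)

Z_in ≈ 49.9 − j23.1 Ω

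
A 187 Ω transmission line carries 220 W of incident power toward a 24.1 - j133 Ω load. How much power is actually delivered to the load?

|Γ| = |(-162.9 − j133)/(211.1 − j133)| = 0.843
|Γ|² = 0.71
P_refl = |Γ|²·P_inc = 156 W, P_del = (1 − |Γ|²)·P_inc = 63.7 W

P_delivered ≈ 63.7 W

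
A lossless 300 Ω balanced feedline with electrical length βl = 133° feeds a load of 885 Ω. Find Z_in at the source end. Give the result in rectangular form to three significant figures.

Z_in ≈ 173 + j225 Ω

tan(βl) = tan(133°) = -1.07
Z_in = Z_0·(Z_L + jZ_0·tanβl)/(Z_0 + jZ_L·tanβl)
     = 300·(885 − j322)/(300 − j949)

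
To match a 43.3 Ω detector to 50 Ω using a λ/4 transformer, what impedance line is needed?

Z_qwt ≈ 46.5 Ω

Z_qwt = √(Z_0·R_L) = √(50 × 43.3) = √2165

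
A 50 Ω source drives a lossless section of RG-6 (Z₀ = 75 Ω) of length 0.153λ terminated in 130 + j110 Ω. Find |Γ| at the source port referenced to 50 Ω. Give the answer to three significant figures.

|Γ| ≈ 0.593

βl = 2π × 0.153 = 55.1°
tan(βl) = 1.43
Z_in = Z_0·(Z_L + jZ_0·tanβl)/(Z_0 + jZ_L·tanβl) = 53.8 − j76.2 Ω
Γ_s = (Z_in − Z_s)/(Z_in + Z_s) = (3.78 − j76.2)/(104 − j76.2), |Γ_s| = 0.593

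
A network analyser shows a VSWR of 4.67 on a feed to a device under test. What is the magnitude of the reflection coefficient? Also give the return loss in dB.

|Γ| ≈ 0.647; return loss ≈ 3.78 dB

|Γ| = (S − 1)/(S + 1) = (4.67 − 1)/(4.67 + 1) = 3.67/5.67
RL = −20·log₁₀|Γ| = −20·log₁₀(0.647)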